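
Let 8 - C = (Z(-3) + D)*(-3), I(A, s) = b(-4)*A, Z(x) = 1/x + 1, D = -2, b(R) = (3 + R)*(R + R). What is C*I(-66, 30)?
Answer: -2112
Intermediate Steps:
b(R) = 2*R*(3 + R) (b(R) = (3 + R)*(2*R) = 2*R*(3 + R))
Z(x) = 1 + 1/x (Z(x) = 1/x + 1 = 1 + 1/x)
I(A, s) = 8*A (I(A, s) = (2*(-4)*(3 - 4))*A = (2*(-4)*(-1))*A = 8*A)
C = 4 (C = 8 - ((1 - 3)/(-3) - 2)*(-3) = 8 - (-1/3*(-2) - 2)*(-3) = 8 - (2/3 - 2)*(-3) = 8 - (-4)*(-3)/3 = 8 - 1*4 = 8 - 4 = 4)
C*I(-66, 30) = 4*(8*(-66)) = 4*(-528) = -2112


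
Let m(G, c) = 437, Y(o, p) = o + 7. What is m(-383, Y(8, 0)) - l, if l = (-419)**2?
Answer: -175124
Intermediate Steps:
Y(o, p) = 7 + o
l = 175561
m(-383, Y(8, 0)) - l = 437 - 1*175561 = 437 - 175561 = -175124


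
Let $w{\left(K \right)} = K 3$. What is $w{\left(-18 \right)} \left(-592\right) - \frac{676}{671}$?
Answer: $\frac{21449852}{671} \approx 31967.0$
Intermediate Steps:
$w{\left(K \right)} = 3 K$
$w{\left(-18 \right)} \left(-592\right) - \frac{676}{671} = 3 \left(-18\right) \left(-592\right) - \frac{676}{671} = \left(-54\right) \left(-592\right) - \frac{676}{671} = 31968 - \frac{676}{671} = \frac{21449852}{671}$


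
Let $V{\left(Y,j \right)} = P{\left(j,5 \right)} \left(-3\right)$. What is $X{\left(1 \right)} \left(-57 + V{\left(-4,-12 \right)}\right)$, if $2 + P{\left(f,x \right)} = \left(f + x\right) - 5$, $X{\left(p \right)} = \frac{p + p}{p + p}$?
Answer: $-15$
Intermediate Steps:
$X{\left(p \right)} = 1$ ($X{\left(p \right)} = \frac{2 p}{2 p} = 2 p \frac{1}{2 p} = 1$)
$P{\left(f,x \right)} = -7 + f + x$ ($P{\left(f,x \right)} = -2 - \left(5 - f - x\right) = -2 + \left(-5 + f + x\right) = -7 + f + x$)
$V{\left(Y,j \right)} = 6 - 3 j$ ($V{\left(Y,j \right)} = \left(-7 + j + 5\right) \left(-3\right) = \left(-2 + j\right) \left(-3\right) = 6 - 3 j$)
$X{\left(1 \right)} \left(-57 + V{\left(-4,-12 \right)}\right) = 1 \left(-57 + \left(6 - -36\right)\right) = 1 \left(-57 + \left(6 + 36\right)\right) = 1 \left(-57 + 42\right) = 1 \left(-15\right) = -15$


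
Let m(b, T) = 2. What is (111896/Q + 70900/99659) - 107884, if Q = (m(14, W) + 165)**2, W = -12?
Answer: -299838565911720/2779389851 ≈ -1.0788e+5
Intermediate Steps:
Q = 27889 (Q = (2 + 165)**2 = 167**2 = 27889)
(111896/Q + 70900/99659) - 107884 = (111896/27889 + 70900/99659) - 107884 = 13128773564/2779389851 - 107884 = -299838565911720/2779389851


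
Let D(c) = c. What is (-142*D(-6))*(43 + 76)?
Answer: 101388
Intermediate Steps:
(-142*D(-6))*(43 + 76) = (-142*(-6))*(43 + 76) = 852*119 = 101388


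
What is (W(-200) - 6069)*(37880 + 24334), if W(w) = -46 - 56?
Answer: -383922594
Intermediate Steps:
W(w) = -102
(W(-200) - 6069)*(37880 + 24334) = (-102 - 6069)*(37880 + 24334) = -6171*62214 = -383922594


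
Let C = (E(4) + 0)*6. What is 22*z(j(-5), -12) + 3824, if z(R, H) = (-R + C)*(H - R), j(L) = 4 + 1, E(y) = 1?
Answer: 3450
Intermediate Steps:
C = 6 (C = (1 + 0)*6 = 1*6 = 6)
j(L) = 5
z(R, H) = (6 - R)*(H - R) (z(R, H) = (-R + 6)*(H - R) = (6 - R)*(H - R))
22*z(j(-5), -12) + 3824 = 22*(5² - 6*5 + 6*(-12) - 1*(-12)*5) + 3824 = 22*(25 - 30 - 72 + 60) + 3824 = 22*(-17) + 3824 = -374 + 3824 = 3450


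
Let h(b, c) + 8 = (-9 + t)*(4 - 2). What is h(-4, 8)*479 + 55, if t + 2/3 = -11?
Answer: -70727/3 ≈ -23576.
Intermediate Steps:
t = -35/3 (t = -⅔ - 11 = -35/3 ≈ -11.667)
h(b, c) = -148/3 (h(b, c) = -8 + (-9 - 35/3)*(4 - 2) = -8 - 62/3*2 = -8 - 124/3 = -148/3)
h(-4, 8)*479 + 55 = -148/3*479 + 55 = -70892/3 + 55 = -70727/3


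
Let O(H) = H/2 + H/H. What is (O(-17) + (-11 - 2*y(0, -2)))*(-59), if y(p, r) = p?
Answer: 2183/2 ≈ 1091.5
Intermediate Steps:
O(H) = 1 + H/2 (O(H) = H*(½) + 1 = H/2 + 1 = 1 + H/2)
(O(-17) + (-11 - 2*y(0, -2)))*(-59) = ((1 + (½)*(-17)) + (-11 - 2*0))*(-59) = ((1 - 17/2) + (-11 + 0))*(-59) = (-15/2 - 11)*(-59) = -37/2*(-59) = 2183/2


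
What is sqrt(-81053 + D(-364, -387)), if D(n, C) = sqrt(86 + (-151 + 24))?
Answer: sqrt(-81053 + I*sqrt(41)) ≈ 0.011 + 284.7*I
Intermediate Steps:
D(n, C) = I*sqrt(41) (D(n, C) = sqrt(86 - 127) = sqrt(-41) = I*sqrt(41))
sqrt(-81053 + D(-364, -387)) = sqrt(-81053 + I*sqrt(41))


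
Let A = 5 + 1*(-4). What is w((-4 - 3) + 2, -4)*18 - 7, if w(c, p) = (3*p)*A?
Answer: -223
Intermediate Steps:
A = 1 (A = 5 - 4 = 1)
w(c, p) = 3*p (w(c, p) = (3*p)*1 = 3*p)
w((-4 - 3) + 2, -4)*18 - 7 = (3*(-4))*18 - 7 = -12*18 - 7 = -216 - 7 = -223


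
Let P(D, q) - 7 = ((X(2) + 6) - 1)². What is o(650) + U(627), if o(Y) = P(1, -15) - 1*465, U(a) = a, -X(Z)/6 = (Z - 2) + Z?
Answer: 218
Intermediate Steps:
X(Z) = 12 - 12*Z (X(Z) = -6*((Z - 2) + Z) = -6*((-2 + Z) + Z) = -6*(-2 + 2*Z) = 12 - 12*Z)
P(D, q) = 56 (P(D, q) = 7 + (((12 - 12*2) + 6) - 1)² = 7 + (((12 - 24) + 6) - 1)² = 7 + ((-12 + 6) - 1)² = 7 + (-6 - 1)² = 7 + (-7)² = 7 + 49 = 56)
o(Y) = -409 (o(Y) = 56 - 1*465 = 56 - 465 = -409)
o(650) + U(627) = -409 + 627 = 218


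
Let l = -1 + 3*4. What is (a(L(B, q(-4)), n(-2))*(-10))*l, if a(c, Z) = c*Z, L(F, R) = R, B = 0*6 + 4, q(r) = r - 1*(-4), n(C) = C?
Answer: 0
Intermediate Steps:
q(r) = 4 + r (q(r) = r + 4 = 4 + r)
l = 11 (l = -1 + 12 = 11)
B = 4 (B = 0 + 4 = 4)
a(c, Z) = Z*c
(a(L(B, q(-4)), n(-2))*(-10))*l = (-2*(4 - 4)*(-10))*11 = (-2*0*(-10))*11 = (0*(-10))*11 = 0*11 = 0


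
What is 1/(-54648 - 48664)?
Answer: -1/103312 ≈ -9.6794e-6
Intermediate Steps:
1/(-54648 - 48664) = 1/(-103312) = -1/103312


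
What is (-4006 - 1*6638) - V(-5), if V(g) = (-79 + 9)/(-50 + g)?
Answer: -117098/11 ≈ -10645.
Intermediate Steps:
V(g) = -70/(-50 + g)
(-4006 - 1*6638) - V(-5) = (-4006 - 1*6638) - (-70)/(-50 - 5) = (-4006 - 6638) - (-70)/(-55) = -10644 - (-70)*(-1)/55 = -10644 - 1*14/11 = -10644 - 14/11 = -117098/11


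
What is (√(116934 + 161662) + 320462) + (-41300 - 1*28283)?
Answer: 250879 + 34*√241 ≈ 2.5141e+5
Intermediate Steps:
(√(116934 + 161662) + 320462) + (-41300 - 1*28283) = (√278596 + 320462) + (-41300 - 28283) = (34*√241 + 320462) - 69583 = (320462 + 34*√241) - 69583 = 250879 + 34*√241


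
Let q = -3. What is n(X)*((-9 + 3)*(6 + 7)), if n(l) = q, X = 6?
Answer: 234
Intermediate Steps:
n(l) = -3
n(X)*((-9 + 3)*(6 + 7)) = -3*(-9 + 3)*(6 + 7) = -(-18)*13 = -3*(-78) = 234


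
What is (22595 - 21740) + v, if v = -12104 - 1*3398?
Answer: -14647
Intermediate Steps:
v = -15502 (v = -12104 - 3398 = -15502)
(22595 - 21740) + v = (22595 - 21740) - 15502 = 855 - 15502 = -14647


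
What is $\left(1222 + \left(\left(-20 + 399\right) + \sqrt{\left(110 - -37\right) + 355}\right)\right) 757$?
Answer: $1211957 + 757 \sqrt{502} \approx 1.2289 \cdot 10^{6}$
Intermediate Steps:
$\left(1222 + \left(\left(-20 + 399\right) + \sqrt{\left(110 - -37\right) + 355}\right)\right) 757 = \left(1222 + \left(379 + \sqrt{\left(110 + 37\right) + 355}\right)\right) 757 = \left(1222 + \left(379 + \sqrt{147 + 355}\right)\right) 757 = \left(1222 + \left(379 + \sqrt{502}\right)\right) 757 = \left(1601 + \sqrt{502}\right) 757 = 1211957 + 757 \sqrt{502}$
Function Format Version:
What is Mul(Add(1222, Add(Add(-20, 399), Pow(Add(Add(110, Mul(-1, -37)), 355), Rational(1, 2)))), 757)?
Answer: Add(1211957, Mul(757, Pow(502, Rational(1, 2)))) ≈ 1.2289e+6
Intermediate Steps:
Mul(Add(1222, Add(Add(-20, 399), Pow(Add(Add(110, Mul(-1, -37)), 355), Rational(1, 2)))), 757) = Mul(Add(1222, Add(379, Pow(Add(Add(110, 37), 355), Rational(1, 2)))), 757) = Mul(Add(1222, Add(379, Pow(Add(147, 355), Rational(1, 2)))), 757) = Mul(Add(1222, Add(379, Pow(502, Rational(1, 2)))), 757) = Mul(Add(1601, Pow(502, Rational(1, 2))), 757) = Add(1211957, Mul(757, Pow(502, Rational(1, 2))))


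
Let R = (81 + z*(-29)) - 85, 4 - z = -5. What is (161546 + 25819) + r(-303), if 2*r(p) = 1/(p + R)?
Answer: 212846639/1136 ≈ 1.8737e+5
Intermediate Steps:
z = 9 (z = 4 - 1*(-5) = 4 + 5 = 9)
R = -265 (R = (81 + 9*(-29)) - 85 = (81 - 261) - 85 = -180 - 85 = -265)
r(p) = 1/(2*(-265 + p)) (r(p) = 1/(2*(p - 265)) = 1/(2*(-265 + p)))
(161546 + 25819) + r(-303) = (161546 + 25819) + 1/(2*(-265 - 303)) = 187365 + (½)/(-568) = 187365 + (½)*(-1/568) = 187365 - 1/1136 = 212846639/1136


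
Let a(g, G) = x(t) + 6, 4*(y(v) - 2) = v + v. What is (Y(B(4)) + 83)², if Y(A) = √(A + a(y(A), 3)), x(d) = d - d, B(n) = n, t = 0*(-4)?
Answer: (83 + √10)² ≈ 7423.9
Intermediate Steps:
t = 0
x(d) = 0
y(v) = 2 + v/2 (y(v) = 2 + (v + v)/4 = 2 + (2*v)/4 = 2 + v/2)
a(g, G) = 6 (a(g, G) = 0 + 6 = 6)
Y(A) = √(6 + A) (Y(A) = √(A + 6) = √(6 + A))
(Y(B(4)) + 83)² = (√(6 + 4) + 83)² = (√10 + 83)² = (83 + √10)²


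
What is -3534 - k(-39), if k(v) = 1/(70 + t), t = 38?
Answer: -381673/108 ≈ -3534.0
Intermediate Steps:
k(v) = 1/108 (k(v) = 1/(70 + 38) = 1/108)
-3534 - k(-39) = -3534 - 1*1/108 = -3534 - 1/108 = -381673/108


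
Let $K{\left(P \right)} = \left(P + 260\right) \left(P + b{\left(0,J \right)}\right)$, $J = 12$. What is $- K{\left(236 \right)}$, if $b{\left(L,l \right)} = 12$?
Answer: $-123008$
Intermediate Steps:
$K{\left(P \right)} = \left(12 + P\right) \left(260 + P\right)$ ($K{\left(P \right)} = \left(P + 260\right) \left(P + 12\right) = \left(260 + P\right) \left(12 + P\right) = \left(12 + P\right) \left(260 + P\right)$)
$- K{\left(236 \right)} = - (3120 + 236^{2} + 272 \cdot 236) = - (3120 + 55696 + 64192) = \left(-1\right) 123008 = -123008$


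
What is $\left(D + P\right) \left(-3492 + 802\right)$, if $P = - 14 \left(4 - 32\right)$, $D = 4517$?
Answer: $-13205210$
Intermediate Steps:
$P = 392$ ($P = \left(-14\right) \left(-28\right) = 392$)
$\left(D + P\right) \left(-3492 + 802\right) = \left(4517 + 392\right) \left(-3492 + 802\right) = 4909 \left(-2690\right) = -13205210$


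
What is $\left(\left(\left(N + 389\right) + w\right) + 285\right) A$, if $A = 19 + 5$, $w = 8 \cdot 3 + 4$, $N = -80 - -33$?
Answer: $15720$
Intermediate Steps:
$N = -47$ ($N = -80 + 33 = -47$)
$w = 28$ ($w = 24 + 4 = 28$)
$A = 24$
$\left(\left(\left(N + 389\right) + w\right) + 285\right) A = \left(\left(\left(-47 + 389\right) + 28\right) + 285\right) 24 = \left(\left(342 + 28\right) + 285\right) 24 = \left(370 + 285\right) 24 = 655 \cdot 24 = 15720$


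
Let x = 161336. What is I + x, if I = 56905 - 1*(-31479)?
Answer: 249720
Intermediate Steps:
I = 88384 (I = 56905 + 31479 = 88384)
I + x = 88384 + 161336 = 249720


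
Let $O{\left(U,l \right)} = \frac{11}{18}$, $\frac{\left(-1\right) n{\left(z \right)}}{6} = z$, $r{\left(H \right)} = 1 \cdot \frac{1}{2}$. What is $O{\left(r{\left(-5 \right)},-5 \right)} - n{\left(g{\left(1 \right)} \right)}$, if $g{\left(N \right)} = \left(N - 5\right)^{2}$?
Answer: $\frac{1739}{18} \approx 96.611$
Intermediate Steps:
$g{\left(N \right)} = \left(-5 + N\right)^{2}$
$r{\left(H \right)} = \frac{1}{2}$ ($r{\left(H \right)} = 1 \cdot \frac{1}{2} = \frac{1}{2}$)
$n{\left(z \right)} = - 6 z$
$O{\left(U,l \right)} = \frac{11}{18}$ ($O{\left(U,l \right)} = 11 \cdot \frac{1}{18} = \frac{11}{18}$)
$O{\left(r{\left(-5 \right)},-5 \right)} - n{\left(g{\left(1 \right)} \right)} = \frac{11}{18} - - 6 \left(-5 + 1\right)^{2} = \frac{11}{18} - - 6 \left(-4\right)^{2} = \frac{11}{18} - \left(-6\right) 16 = \frac{11}{18} - -96 = \frac{11}{18} + 96 = \frac{1739}{18}$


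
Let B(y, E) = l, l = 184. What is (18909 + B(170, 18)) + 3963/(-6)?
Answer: 36865/2 ≈ 18433.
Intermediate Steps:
B(y, E) = 184
(18909 + B(170, 18)) + 3963/(-6) = (18909 + 184) + 3963/(-6) = 19093 + 3963*(-⅙) = 19093 - 1321/2 = 36865/2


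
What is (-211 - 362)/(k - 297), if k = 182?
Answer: 573/115 ≈ 4.9826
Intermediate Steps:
(-211 - 362)/(k - 297) = (-211 - 362)/(182 - 297) = -573/(-115) = -573*(-1/115) = 573/115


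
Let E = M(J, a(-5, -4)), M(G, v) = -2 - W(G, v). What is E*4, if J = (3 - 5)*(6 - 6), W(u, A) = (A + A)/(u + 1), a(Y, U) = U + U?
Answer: 56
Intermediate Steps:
a(Y, U) = 2*U
W(u, A) = 2*A/(1 + u) (W(u, A) = (2*A)/(1 + u) = 2*A/(1 + u))
J = 0 (J = -2*0 = 0)
M(G, v) = -2 - 2*v/(1 + G)
E = 14 (E = 2*(-1 - 1*0 - 2*(-4))/(1 + 0) = 2*(-1 + 0 - 1*(-8))/1 = 2*1*(-1 + 0 + 8) = 2*1*7 = 14)
E*4 = 14*4 = 56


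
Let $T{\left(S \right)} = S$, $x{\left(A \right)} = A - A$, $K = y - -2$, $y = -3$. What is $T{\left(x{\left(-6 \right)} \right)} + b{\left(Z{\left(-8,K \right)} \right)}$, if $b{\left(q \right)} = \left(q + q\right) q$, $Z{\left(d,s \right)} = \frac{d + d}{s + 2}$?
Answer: $512$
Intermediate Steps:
$K = -1$ ($K = -3 - -2 = -3 + 2 = -1$)
$Z{\left(d,s \right)} = \frac{2 d}{2 + s}$
$b{\left(q \right)} = 2 q^{2}$ ($b{\left(q \right)} = 2 q q = 2 q^{2}$)
$x{\left(A \right)} = 0$
$T{\left(x{\left(-6 \right)} \right)} + b{\left(Z{\left(-8,K \right)} \right)} = 0 + 2 \left(2 \left(-8\right) \frac{1}{2 - 1}\right)^{2} = 0 + 2 \left(2 \left(-8\right) 1^{-1}\right)^{2} = 0 + 2 \left(2 \left(-8\right) 1\right)^{2} = 0 + 2 \left(-16\right)^{2} = 0 + 2 \cdot 256 = 0 + 512 = 512$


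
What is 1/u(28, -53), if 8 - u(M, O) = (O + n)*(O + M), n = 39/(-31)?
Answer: -31/41802 ≈ -0.00074159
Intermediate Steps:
n = -39/31 (n = 39*(-1/31) = -39/31 ≈ -1.2581)
u(M, O) = 8 - (-39/31 + O)*(M + O) (u(M, O) = 8 - (O - 39/31)*(O + M) = 8 - (-39/31 + O)*(M + O))
1/u(28, -53) = 1/(8 - 1*(-53)² + (39/31)*28 + (39/31)*(-53) - 1*28*(-53)) = 1/(8 - 1*2809 + 1092/31 - 2067/31 + 1484) = 1/(8 - 2809 + 1092/31 - 2067/31 + 1484) = 1/(-41802/31) = -31/41802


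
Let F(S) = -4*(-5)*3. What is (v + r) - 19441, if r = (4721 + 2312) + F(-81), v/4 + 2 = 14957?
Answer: 47472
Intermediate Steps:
v = 59820 (v = -8 + 4*14957 = -8 + 59828 = 59820)
F(S) = 60 (F(S) = 20*3 = 60)
r = 7093 (r = (4721 + 2312) + 60 = 7033 + 60 = 7093)
(v + r) - 19441 = (59820 + 7093) - 19441 = 66913 - 19441 = 47472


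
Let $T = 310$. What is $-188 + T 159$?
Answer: $49102$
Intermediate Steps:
$-188 + T 159 = -188 + 310 \cdot 159 = -188 + 49290 = 49102$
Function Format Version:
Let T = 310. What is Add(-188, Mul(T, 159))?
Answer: 49102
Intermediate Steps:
Add(-188, Mul(T, 159)) = Add(-188, Mul(310, 159)) = Add(-188, 49290) = 49102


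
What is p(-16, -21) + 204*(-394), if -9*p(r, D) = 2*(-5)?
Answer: -723374/9 ≈ -80375.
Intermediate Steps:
p(r, D) = 10/9 (p(r, D) = -2*(-5)/9 = -1/9*(-10) = 10/9)
p(-16, -21) + 204*(-394) = 10/9 + 204*(-394) = 10/9 - 80376 = -723374/9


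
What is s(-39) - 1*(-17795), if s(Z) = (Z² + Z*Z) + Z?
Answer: 20798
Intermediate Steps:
s(Z) = Z + 2*Z² (s(Z) = (Z² + Z²) + Z = 2*Z² + Z = Z + 2*Z²)
s(-39) - 1*(-17795) = -39*(1 + 2*(-39)) - 1*(-17795) = -39*(1 - 78) + 17795 = -39*(-77) + 17795 = 3003 + 17795 = 20798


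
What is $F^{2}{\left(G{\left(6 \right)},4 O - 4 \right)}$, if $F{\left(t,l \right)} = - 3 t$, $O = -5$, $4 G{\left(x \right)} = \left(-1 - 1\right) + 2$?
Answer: $0$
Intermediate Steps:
$G{\left(x \right)} = 0$ ($G{\left(x \right)} = \frac{\left(-1 - 1\right) + 2}{4} = \frac{-2 + 2}{4} = \frac{1}{4} \cdot 0 = 0$)
$F^{2}{\left(G{\left(6 \right)},4 O - 4 \right)} = \left(\left(-3\right) 0\right)^{2} = 0^{2} = 0$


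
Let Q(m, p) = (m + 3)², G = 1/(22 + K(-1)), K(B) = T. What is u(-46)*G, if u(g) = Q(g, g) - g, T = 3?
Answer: 379/5 ≈ 75.800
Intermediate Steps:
K(B) = 3
G = 1/25 (G = 1/(22 + 3) = 1/25 ≈ 0.040000)
Q(m, p) = (3 + m)²
u(g) = (3 + g)² - g
u(-46)*G = ((3 - 46)² - 1*(-46))*(1/25) = ((-43)² + 46)*(1/25) = (1849 + 46)*(1/25) = 1895*(1/25) = 379/5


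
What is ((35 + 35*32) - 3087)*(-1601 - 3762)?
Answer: 10361316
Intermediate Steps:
((35 + 35*32) - 3087)*(-1601 - 3762) = ((35 + 1120) - 3087)*(-5363) = (1155 - 3087)*(-5363) = -1932*(-5363) = 10361316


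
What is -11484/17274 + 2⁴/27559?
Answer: -52701862/79342361 ≈ -0.66423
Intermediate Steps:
-11484/17274 + 2⁴/27559 = -11484*1/17274 + 16*(1/27559) = -1914/2879 + 16/27559 = -52701862/79342361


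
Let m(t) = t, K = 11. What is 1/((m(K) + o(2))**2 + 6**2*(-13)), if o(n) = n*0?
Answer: -1/347 ≈ -0.0028818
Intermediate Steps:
o(n) = 0
1/((m(K) + o(2))**2 + 6**2*(-13)) = 1/((11 + 0)**2 + 6**2*(-13)) = 1/(11**2 + 36*(-13)) = 1/(121 - 468) = 1/(-347) = -1/347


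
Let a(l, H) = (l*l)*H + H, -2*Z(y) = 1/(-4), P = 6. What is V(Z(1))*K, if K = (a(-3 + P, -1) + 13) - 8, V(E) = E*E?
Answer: -5/64 ≈ -0.078125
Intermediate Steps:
Z(y) = ⅛ (Z(y) = -½/(-4) = -½*(-¼) = ⅛)
V(E) = E²
a(l, H) = H + H*l² (a(l, H) = l²*H + H = H*l² + H = H + H*l²)
K = -5 (K = (-(1 + (-3 + 6)²) + 13) - 8 = (-(1 + 3²) + 13) - 8 = (-(1 + 9) + 13) - 8 = (-1*10 + 13) - 8 = (-10 + 13) - 8 = 3 - 8 = -5)
V(Z(1))*K = (⅛)²*(-5) = (1/64)*(-5) = -5/64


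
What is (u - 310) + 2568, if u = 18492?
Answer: 20750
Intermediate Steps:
(u - 310) + 2568 = (18492 - 310) + 2568 = 18182 + 2568 = 20750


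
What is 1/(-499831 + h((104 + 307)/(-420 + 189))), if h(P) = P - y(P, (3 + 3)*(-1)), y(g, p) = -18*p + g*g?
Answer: -5929/2964167649 ≈ -2.0002e-6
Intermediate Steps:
y(g, p) = g**2 - 18*p (y(g, p) = -18*p + g**2 = g**2 - 18*p)
h(P) = -108 + P - P**2 (h(P) = P - (P**2 - 18*(3 + 3)*(-1)) = P - (P**2 - 108*(-1)) = P - (P**2 - 18*(-6)) = P - (P**2 + 108) = P - (108 + P**2) = P + (-108 - P**2) = -108 + P - P**2)
1/(-499831 + h((104 + 307)/(-420 + 189))) = 1/(-499831 + (-108 + (104 + 307)/(-420 + 189) - ((104 + 307)/(-420 + 189))**2)) = 1/(-499831 + (-108 + 411/(-231) - (411/(-231))**2)) = 1/(-499831 + (-108 + 411*(-1/231) - (411*(-1/231))**2)) = 1/(-499831 + (-108 - 137/77 - (-137/77)**2)) = 1/(-499831 + (-108 - 137/77 - 1*18769/5929)) = 1/(-499831 + (-108 - 137/77 - 18769/5929)) = 1/(-499831 - 669650/5929) = 1/(-2964167649/5929) = -5929/2964167649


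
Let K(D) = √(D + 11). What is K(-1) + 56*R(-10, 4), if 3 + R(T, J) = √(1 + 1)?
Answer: -168 + √10 + 56*√2 ≈ -85.642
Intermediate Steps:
R(T, J) = -3 + √2 (R(T, J) = -3 + √(1 + 1) = -3 + √2)
K(D) = √(11 + D)
K(-1) + 56*R(-10, 4) = √(11 - 1) + 56*(-3 + √2) = √10 + (-168 + 56*√2) = -168 + √10 + 56*√2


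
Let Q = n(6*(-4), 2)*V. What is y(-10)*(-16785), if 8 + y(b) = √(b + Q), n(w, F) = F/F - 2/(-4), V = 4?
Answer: 134280 - 33570*I ≈ 1.3428e+5 - 33570.0*I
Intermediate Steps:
n(w, F) = 3/2 (n(w, F) = 1 - 2*(-¼) = 1 + ½ = 3/2)
Q = 6 (Q = (3/2)*4 = 6)
y(b) = -8 + √(6 + b) (y(b) = -8 + √(b + 6) = -8 + √(6 + b))
y(-10)*(-16785) = (-8 + √(6 - 10))*(-16785) = (-8 + √(-4))*(-16785) = (-8 + 2*I)*(-16785) = 134280 - 33570*I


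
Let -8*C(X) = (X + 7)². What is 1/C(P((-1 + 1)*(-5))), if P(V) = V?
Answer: -8/49 ≈ -0.16327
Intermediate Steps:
C(X) = -(7 + X)²/8 (C(X) = -(X + 7)²/8 = -(7 + X)²/8)
1/C(P((-1 + 1)*(-5))) = 1/(-(7 + (-1 + 1)*(-5))²/8) = 1/(-(7 + 0*(-5))²/8) = 1/(-(7 + 0)²/8) = 1/(-⅛*7²) = 1/(-⅛*49) = 1/(-49/8) = -8/49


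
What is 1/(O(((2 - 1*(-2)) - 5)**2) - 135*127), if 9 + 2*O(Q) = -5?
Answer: -1/17152 ≈ -5.8302e-5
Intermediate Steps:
O(Q) = -7 (O(Q) = -9/2 + (1/2)*(-5) = -9/2 - 5/2 = -7)
1/(O(((2 - 1*(-2)) - 5)**2) - 135*127) = 1/(-7 - 135*127) = 1/(-7 - 17145) = 1/(-17152) = -1/17152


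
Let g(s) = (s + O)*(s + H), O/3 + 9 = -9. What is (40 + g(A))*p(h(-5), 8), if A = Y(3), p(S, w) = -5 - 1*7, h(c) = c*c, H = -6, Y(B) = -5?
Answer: -8268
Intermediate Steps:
O = -54 (O = -27 + 3*(-9) = -27 - 27 = -54)
h(c) = c**2
p(S, w) = -12 (p(S, w) = -5 - 7 = -12)
A = -5
g(s) = (-54 + s)*(-6 + s) (g(s) = (s - 54)*(s - 6) = (-54 + s)*(-6 + s))
(40 + g(A))*p(h(-5), 8) = (40 + (324 + (-5)**2 - 60*(-5)))*(-12) = (40 + (324 + 25 + 300))*(-12) = (40 + 649)*(-12) = 689*(-12) = -8268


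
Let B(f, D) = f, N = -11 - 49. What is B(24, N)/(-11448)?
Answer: -1/477 ≈ -0.0020964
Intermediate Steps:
N = -60
B(24, N)/(-11448) = 24/(-11448) = 24*(-1/11448) = -1/477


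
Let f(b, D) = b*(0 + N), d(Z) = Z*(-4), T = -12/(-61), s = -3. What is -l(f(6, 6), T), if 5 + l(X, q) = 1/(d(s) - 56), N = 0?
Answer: 221/44 ≈ 5.0227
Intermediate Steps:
T = 12/61 (T = -12*(-1/61) = 12/61 ≈ 0.19672)
d(Z) = -4*Z
f(b, D) = 0 (f(b, D) = b*(0 + 0) = b*0 = 0)
l(X, q) = -221/44 (l(X, q) = -5 + 1/(-4*(-3) - 56) = -5 + 1/(12 - 56) = -5 + 1/(-44) = -5 - 1/44 = -221/44)
-l(f(6, 6), T) = -1*(-221/44) = 221/44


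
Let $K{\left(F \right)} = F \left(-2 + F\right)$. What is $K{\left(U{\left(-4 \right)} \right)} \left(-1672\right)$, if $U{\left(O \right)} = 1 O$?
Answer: $-40128$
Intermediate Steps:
$U{\left(O \right)} = O$
$K{\left(U{\left(-4 \right)} \right)} \left(-1672\right) = - 4 \left(-2 - 4\right) \left(-1672\right) = \left(-4\right) \left(-6\right) \left(-1672\right) = 24 \left(-1672\right) = -40128$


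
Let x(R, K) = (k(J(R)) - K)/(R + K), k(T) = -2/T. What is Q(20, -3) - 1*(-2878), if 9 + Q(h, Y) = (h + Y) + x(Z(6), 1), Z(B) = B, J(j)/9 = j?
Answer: 77918/27 ≈ 2885.9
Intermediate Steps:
J(j) = 9*j
x(R, K) = (-K - 2/(9*R))/(K + R) (x(R, K) = (-2*1/(9*R) - K)/(R + K) = (-2/(9*R) - K)/(K + R) = (-K - 2/(9*R))/(K + R))
Q(h, Y) = -247/27 + Y + h (Q(h, Y) = -9 + ((h + Y) + (-2/9 - 1*1*6)/(6*(1 + 6))) = -9 + ((Y + h) + (⅙)*(-2/9 - 6)/7) = -9 + ((Y + h) + (⅙)*(⅐)*(-56/9)) = -9 + ((Y + h) - 4/27) = -9 + (-4/27 + Y + h) = -247/27 + Y + h)
Q(20, -3) - 1*(-2878) = (-247/27 - 3 + 20) - 1*(-2878) = 212/27 + 2878 = 77918/27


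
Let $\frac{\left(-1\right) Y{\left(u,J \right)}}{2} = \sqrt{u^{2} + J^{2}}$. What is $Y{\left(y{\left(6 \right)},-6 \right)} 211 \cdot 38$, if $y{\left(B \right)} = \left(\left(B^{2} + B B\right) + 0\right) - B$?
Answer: $- 96216 \sqrt{122} \approx -1.0627 \cdot 10^{6}$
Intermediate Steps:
$y{\left(B \right)} = - B + 2 B^{2}$ ($y{\left(B \right)} = \left(\left(B^{2} + B^{2}\right) + 0\right) - B = \left(2 B^{2} + 0\right) - B = 2 B^{2} - B = - B + 2 B^{2}$)
$Y{\left(u,J \right)} = - 2 \sqrt{J^{2} + u^{2}}$ ($Y{\left(u,J \right)} = - 2 \sqrt{u^{2} + J^{2}} = - 2 \sqrt{J^{2} + u^{2}}$)
$Y{\left(y{\left(6 \right)},-6 \right)} 211 \cdot 38 = - 2 \sqrt{\left(-6\right)^{2} + \left(6 \left(-1 + 2 \cdot 6\right)\right)^{2}} \cdot 211 \cdot 38 = - 2 \sqrt{36 + \left(6 \left(-1 + 12\right)\right)^{2}} \cdot 211 \cdot 38 = - 2 \sqrt{36 + \left(6 \cdot 11\right)^{2}} \cdot 211 \cdot 38 = - 2 \sqrt{36 + 66^{2}} \cdot 211 \cdot 38 = - 2 \sqrt{36 + 4356} \cdot 211 \cdot 38 = - 2 \sqrt{4392} \cdot 211 \cdot 38 = - 2 \cdot 6 \sqrt{122} \cdot 211 \cdot 38 = - 12 \sqrt{122} \cdot 211 \cdot 38 = - 2532 \sqrt{122} \cdot 38 = - 96216 \sqrt{122}$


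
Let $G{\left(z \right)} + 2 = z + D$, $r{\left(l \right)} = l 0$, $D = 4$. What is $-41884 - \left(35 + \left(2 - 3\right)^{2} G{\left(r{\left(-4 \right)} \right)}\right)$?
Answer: $-41921$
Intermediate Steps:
$r{\left(l \right)} = 0$
$G{\left(z \right)} = 2 + z$ ($G{\left(z \right)} = -2 + \left(z + 4\right) = -2 + \left(4 + z\right) = 2 + z$)
$-41884 - \left(35 + \left(2 - 3\right)^{2} G{\left(r{\left(-4 \right)} \right)}\right) = -41884 - \left(35 + \left(2 - 3\right)^{2} \left(2 + 0\right)\right) = -41884 - \left(35 + \left(-1\right)^{2} \cdot 2\right) = -41884 - \left(35 + 1 \cdot 2\right) = -41884 - \left(35 + 2\right) = -41884 - 37 = -41921$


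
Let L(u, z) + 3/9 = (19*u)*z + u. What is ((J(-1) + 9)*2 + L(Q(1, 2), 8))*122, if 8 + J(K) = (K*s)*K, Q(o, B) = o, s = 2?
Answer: 58072/3 ≈ 19357.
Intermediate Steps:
L(u, z) = -⅓ + u + 19*u*z (L(u, z) = -⅓ + ((19*u)*z + u) = -⅓ + (19*u*z + u) = -⅓ + (u + 19*u*z) = -⅓ + u + 19*u*z)
J(K) = -8 + 2*K² (J(K) = -8 + (K*2)*K = -8 + (2*K)*K = -8 + 2*K²)
((J(-1) + 9)*2 + L(Q(1, 2), 8))*122 = (((-8 + 2*(-1)²) + 9)*2 + (-⅓ + 1 + 19*1*8))*122 = (((-8 + 2*1) + 9)*2 + (-⅓ + 1 + 152))*122 = (((-8 + 2) + 9)*2 + 458/3)*122 = ((-6 + 9)*2 + 458/3)*122 = (3*2 + 458/3)*122 = (6 + 458/3)*122 = (476/3)*122 = 58072/3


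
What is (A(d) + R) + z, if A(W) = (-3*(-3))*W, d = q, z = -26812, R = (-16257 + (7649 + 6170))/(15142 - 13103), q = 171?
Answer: -51534085/2039 ≈ -25274.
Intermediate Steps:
R = -2438/2039 (R = (-16257 + 13819)/2039 = -2438*1/2039 = -2438/2039 ≈ -1.1957)
d = 171
A(W) = 9*W
(A(d) + R) + z = (9*171 - 2438/2039) - 26812 = (1539 - 2438/2039) - 26812 = 3135583/2039 - 26812 = -51534085/2039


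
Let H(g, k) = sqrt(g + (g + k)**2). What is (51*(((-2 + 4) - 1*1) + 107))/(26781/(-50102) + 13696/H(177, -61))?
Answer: 100755141764437368/470856533942853751 + 189364168046057472*sqrt(13633)/470856533942853751 ≈ 47.172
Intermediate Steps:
(51*(((-2 + 4) - 1*1) + 107))/(26781/(-50102) + 13696/H(177, -61)) = (51*(((-2 + 4) - 1*1) + 107))/(26781/(-50102) + 13696/(sqrt(177 + (177 - 61)**2))) = (51*((2 - 1) + 107))/(26781*(-1/50102) + 13696/(sqrt(177 + 116**2))) = (51*(1 + 107))/(-26781/50102 + 13696/(sqrt(177 + 13456))) = (51*108)/(-26781/50102 + 13696/(sqrt(13633))) = 5508/(-26781/50102 + 13696*(sqrt(13633)/13633)) = 5508/(-26781/50102 + 13696*sqrt(13633)/13633)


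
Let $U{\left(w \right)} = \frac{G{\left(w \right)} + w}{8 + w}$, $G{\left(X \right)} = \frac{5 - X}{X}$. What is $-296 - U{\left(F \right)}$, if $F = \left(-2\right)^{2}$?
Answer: $- \frac{14225}{48} \approx -296.35$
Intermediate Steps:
$G{\left(X \right)} = \frac{5 - X}{X}$
$F = 4$
$U{\left(w \right)} = \frac{w + \frac{5 - w}{w}}{8 + w}$ ($U{\left(w \right)} = \frac{\frac{5 - w}{w} + w}{8 + w} = \frac{w + \frac{5 - w}{w}}{8 + w}$)
$-296 - U{\left(F \right)} = -296 - \frac{5 + 4^{2} - 4}{4 \left(8 + 4\right)} = -296 - \frac{5 + 16 - 4}{4 \cdot 12} = -296 - \frac{1}{4} \cdot \frac{1}{12} \cdot 17 = -296 - \frac{17}{48} = - \frac{14225}{48}$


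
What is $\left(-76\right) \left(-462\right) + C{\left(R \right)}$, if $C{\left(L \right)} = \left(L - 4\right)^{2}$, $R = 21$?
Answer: $35401$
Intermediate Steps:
$C{\left(L \right)} = \left(-4 + L\right)^{2}$
$\left(-76\right) \left(-462\right) + C{\left(R \right)} = \left(-76\right) \left(-462\right) + \left(-4 + 21\right)^{2} = 35112 + 17^{2} = 35112 + 289 = 35401$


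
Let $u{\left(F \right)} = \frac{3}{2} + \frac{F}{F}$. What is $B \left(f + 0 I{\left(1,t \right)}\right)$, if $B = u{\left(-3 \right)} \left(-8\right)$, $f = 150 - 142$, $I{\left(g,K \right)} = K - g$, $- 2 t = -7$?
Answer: $-160$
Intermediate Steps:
$t = \frac{7}{2}$ ($t = \left(- \frac{1}{2}\right) \left(-7\right) = \frac{7}{2} \approx 3.5$)
$u{\left(F \right)} = \frac{5}{2}$ ($u{\left(F \right)} = 3 \cdot \frac{1}{2} + 1 = \frac{3}{2} + 1 = \frac{5}{2}$)
$f = 8$
$B = -20$ ($B = \frac{5}{2} \left(-8\right) = -20$)
$B \left(f + 0 I{\left(1,t \right)}\right) = - 20 \left(8 + 0 \left(\frac{7}{2} - 1\right)\right) = - 20 \left(8 + 0 \cdot \frac{5}{2}\right) = - 20 \left(8 + 0\right) = \left(-20\right) 8 = -160$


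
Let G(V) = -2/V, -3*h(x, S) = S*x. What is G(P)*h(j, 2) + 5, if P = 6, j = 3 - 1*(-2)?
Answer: 55/9 ≈ 6.1111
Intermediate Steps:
j = 5 (j = 3 + 2 = 5)
h(x, S) = -S*x/3
G(P)*h(j, 2) + 5 = (-2/6)*(-⅓*2*5) + 5 = -2*⅙*(-10/3) + 5 = -⅓*(-10/3) + 5 = 10/9 + 5 = 55/9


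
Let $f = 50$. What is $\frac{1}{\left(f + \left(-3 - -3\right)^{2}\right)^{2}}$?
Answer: $\frac{1}{2500} \approx 0.0004$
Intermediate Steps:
$\frac{1}{\left(f + \left(-3 - -3\right)^{2}\right)^{2}} = \frac{1}{\left(50 + \left(-3 - -3\right)^{2}\right)^{2}} = \frac{1}{\left(50 + \left(-3 + 3\right)^{2}\right)^{2}} = \frac{1}{\left(50 + 0^{2}\right)^{2}} = \frac{1}{\left(50 + 0\right)^{2}} = \frac{1}{50^{2}} = \frac{1}{2500}$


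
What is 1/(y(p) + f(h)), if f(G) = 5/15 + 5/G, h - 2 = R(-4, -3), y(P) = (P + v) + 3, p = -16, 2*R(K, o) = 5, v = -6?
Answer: -9/158 ≈ -0.056962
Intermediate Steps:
R(K, o) = 5/2 (R(K, o) = (½)*5 = 5/2)
y(P) = -3 + P (y(P) = (P - 6) + 3 = (-6 + P) + 3 = -3 + P)
h = 9/2 (h = 2 + 5/2 = 9/2 ≈ 4.5000)
f(G) = ⅓ + 5/G (f(G) = 5*(1/15) + 5/G = ⅓ + 5/G)
1/(y(p) + f(h)) = 1/((-3 - 16) + (15 + 9/2)/(3*(9/2))) = 1/(-19 + (⅓)*(2/9)*(39/2)) = 1/(-19 + 13/9) = 1/(-158/9) = -9/158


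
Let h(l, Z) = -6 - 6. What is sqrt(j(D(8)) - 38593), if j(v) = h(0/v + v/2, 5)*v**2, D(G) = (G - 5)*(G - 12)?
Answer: I*sqrt(40321) ≈ 200.8*I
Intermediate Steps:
h(l, Z) = -12
D(G) = (-12 + G)*(-5 + G) (D(G) = (-5 + G)*(-12 + G) = (-12 + G)*(-5 + G))
j(v) = -12*v**2
sqrt(j(D(8)) - 38593) = sqrt(-12*(60 + 8**2 - 17*8)**2 - 38593) = sqrt(-12*(60 + 64 - 136)**2 - 38593) = sqrt(-12*(-12)**2 - 38593) = sqrt(-12*144 - 38593) = sqrt(-1728 - 38593) = sqrt(-40321) = I*sqrt(40321)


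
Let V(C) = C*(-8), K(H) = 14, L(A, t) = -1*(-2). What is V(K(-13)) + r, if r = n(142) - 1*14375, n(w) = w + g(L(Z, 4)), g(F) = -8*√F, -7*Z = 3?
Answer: -14345 - 8*√2 ≈ -14356.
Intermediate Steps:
Z = -3/7 (Z = -⅐*3 = -3/7 ≈ -0.42857)
L(A, t) = 2
V(C) = -8*C
n(w) = w - 8*√2
r = -14233 - 8*√2 (r = (142 - 8*√2) - 1*14375 = (142 - 8*√2) - 14375 = -14233 - 8*√2 ≈ -14244.)
V(K(-13)) + r = -8*14 + (-14233 - 8*√2) = -112 + (-14233 - 8*√2) = -14345 - 8*√2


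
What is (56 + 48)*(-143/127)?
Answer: -14872/127 ≈ -117.10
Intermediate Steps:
(56 + 48)*(-143/127) = 104*(-143*1/127) = 104*(-143/127) = -14872/127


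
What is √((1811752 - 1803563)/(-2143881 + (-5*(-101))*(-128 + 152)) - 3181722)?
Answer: I*√14459033259164821191/2131761 ≈ 1783.7*I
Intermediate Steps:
√((1811752 - 1803563)/(-2143881 + (-5*(-101))*(-128 + 152)) - 3181722) = √(8189/(-2143881 + 505*24) - 3181722) = √(8189/(-2143881 + 12120) - 3181722) = √(8189/(-2131761) - 3181722) = √(8189*(-1/2131761) - 3181722) = √(-8189/2131761 - 3181722) = √(-6782670880631/2131761) = I*√14459033259164821191/2131761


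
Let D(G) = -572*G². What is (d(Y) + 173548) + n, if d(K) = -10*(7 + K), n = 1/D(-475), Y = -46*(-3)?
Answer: 22210537634999/129057500 ≈ 1.7210e+5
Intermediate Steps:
Y = 138
n = -1/129057500 (n = 1/(-572*(-475)²) = 1/(-572*225625) = 1/(-129057500) = -1/129057500 ≈ -7.7485e-9)
d(K) = -70 - 10*K
(d(Y) + 173548) + n = ((-70 - 10*138) + 173548) - 1/129057500 = ((-70 - 1380) + 173548) - 1/129057500 = (-1450 + 173548) - 1/129057500 = 172098 - 1/129057500 = 22210537634999/129057500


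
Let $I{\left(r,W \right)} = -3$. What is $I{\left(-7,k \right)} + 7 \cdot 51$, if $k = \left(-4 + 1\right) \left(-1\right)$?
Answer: $354$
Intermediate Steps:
$k = 3$ ($k = \left(-3\right) \left(-1\right) = 3$)
$I{\left(-7,k \right)} + 7 \cdot 51 = -3 + 7 \cdot 51 = -3 + 357 = 354$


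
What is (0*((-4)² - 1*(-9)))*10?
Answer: 0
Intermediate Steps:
(0*((-4)² - 1*(-9)))*10 = (0*(16 + 9))*10 = (0*25)*10 = 0*10 = 0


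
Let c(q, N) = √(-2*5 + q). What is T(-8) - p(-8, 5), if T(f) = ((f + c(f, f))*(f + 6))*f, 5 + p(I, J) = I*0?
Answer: -123 + 48*I*√2 ≈ -123.0 + 67.882*I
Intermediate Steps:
p(I, J) = -5 (p(I, J) = -5 + I*0 = -5 + 0 = -5)
c(q, N) = √(-10 + q)
T(f) = f*(6 + f)*(f + √(-10 + f)) (T(f) = ((f + √(-10 + f))*(f + 6))*f = ((f + √(-10 + f))*(6 + f))*f = ((6 + f)*(f + √(-10 + f)))*f = f*(6 + f)*(f + √(-10 + f)))
T(-8) - p(-8, 5) = -8*((-8)² + 6*(-8) + 6*√(-10 - 8) - 8*√(-10 - 8)) - 1*(-5) = -8*(64 - 48 + 6*√(-18) - 24*I*√2) + 5 = -8*(64 - 48 + 6*(3*I*√2) - 24*I*√2) + 5 = -8*(64 - 48 + 18*I*√2 - 24*I*√2) + 5 = -8*(16 - 6*I*√2) + 5 = (-128 + 48*I*√2) + 5 = -123 + 48*I*√2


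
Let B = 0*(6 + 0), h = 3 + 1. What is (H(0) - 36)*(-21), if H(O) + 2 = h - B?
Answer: 714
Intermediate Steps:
h = 4
B = 0 (B = 0*6 = 0)
H(O) = 2 (H(O) = -2 + (4 - 1*0) = -2 + (4 + 0) = -2 + 4 = 2)
(H(0) - 36)*(-21) = (2 - 36)*(-21) = -34*(-21) = 714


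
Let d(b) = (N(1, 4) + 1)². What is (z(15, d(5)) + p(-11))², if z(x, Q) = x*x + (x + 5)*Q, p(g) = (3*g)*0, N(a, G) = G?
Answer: 525625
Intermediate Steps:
p(g) = 0
d(b) = 25 (d(b) = (4 + 1)² = 5² = 25)
z(x, Q) = x² + Q*(5 + x) (z(x, Q) = x² + (5 + x)*Q = x² + Q*(5 + x))
(z(15, d(5)) + p(-11))² = ((15² + 5*25 + 25*15) + 0)² = ((225 + 125 + 375) + 0)² = (725 + 0)² = 725² = 525625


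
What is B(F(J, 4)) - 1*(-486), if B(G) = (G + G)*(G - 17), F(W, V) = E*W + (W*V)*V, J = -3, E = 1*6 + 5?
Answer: 16362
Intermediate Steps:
E = 11 (E = 6 + 5 = 11)
F(W, V) = 11*W + W*V**2 (F(W, V) = 11*W + (W*V)*V = 11*W + (V*W)*V = 11*W + W*V**2)
B(G) = 2*G*(-17 + G) (B(G) = (2*G)*(-17 + G) = 2*G*(-17 + G))
B(F(J, 4)) - 1*(-486) = 2*(-3*(11 + 4**2))*(-17 - 3*(11 + 4**2)) - 1*(-486) = 2*(-3*(11 + 16))*(-17 - 3*(11 + 16)) + 486 = 2*(-3*27)*(-17 - 3*27) + 486 = 2*(-81)*(-17 - 81) + 486 = 2*(-81)*(-98) + 486 = 15876 + 486 = 16362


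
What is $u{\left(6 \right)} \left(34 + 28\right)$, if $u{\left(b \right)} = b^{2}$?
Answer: $2232$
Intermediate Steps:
$u{\left(6 \right)} \left(34 + 28\right) = 6^{2} \left(34 + 28\right) = 36 \cdot 62 = 2232$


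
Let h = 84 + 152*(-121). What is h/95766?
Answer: -9154/47883 ≈ -0.19117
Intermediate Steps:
h = -18308 (h = 84 - 18392 = -18308)
h/95766 = -18308/95766 = -18308*1/95766 = -9154/47883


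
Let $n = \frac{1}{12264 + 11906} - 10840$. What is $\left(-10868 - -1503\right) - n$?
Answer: $\frac{35650749}{24170} \approx 1475.0$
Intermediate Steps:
$n = - \frac{262002799}{24170}$ ($n = \frac{1}{24170} - 10840 = - \frac{262002799}{24170} \approx -10840.0$)
$\left(-10868 - -1503\right) - n = \left(-10868 - -1503\right) - - \frac{262002799}{24170} = \left(-10868 + 1503\right) + \frac{262002799}{24170} = -9365 + \frac{262002799}{24170} = \frac{35650749}{24170}$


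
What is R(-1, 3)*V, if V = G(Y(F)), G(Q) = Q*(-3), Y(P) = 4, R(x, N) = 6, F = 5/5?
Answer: -72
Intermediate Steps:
F = 1 (F = 5*(1/5) = 1)
G(Q) = -3*Q
V = -12 (V = -3*4 = -12)
R(-1, 3)*V = 6*(-12) = -72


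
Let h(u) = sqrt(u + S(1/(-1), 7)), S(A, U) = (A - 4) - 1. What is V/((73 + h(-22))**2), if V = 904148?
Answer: 904148/(73 + 2*I*sqrt(7))**2 ≈ 167.01 - 24.34*I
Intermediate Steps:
S(A, U) = -5 + A (S(A, U) = (-4 + A) - 1 = -5 + A)
h(u) = sqrt(-6 + u) (h(u) = sqrt(u + (-5 + 1/(-1))) = sqrt(u + (-5 - 1)) = sqrt(u - 6) = sqrt(-6 + u))
V/((73 + h(-22))**2) = 904148/((73 + sqrt(-6 - 22))**2) = 904148/((73 + sqrt(-28))**2) = 904148/((73 + 2*I*sqrt(7))**2) = 904148/(73 + 2*I*sqrt(7))**2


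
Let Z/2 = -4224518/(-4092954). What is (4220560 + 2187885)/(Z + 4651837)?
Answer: 13114735298265/9519881652767 ≈ 1.3776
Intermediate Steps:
Z = 4224518/2046477 (Z = 2*(-4224518/(-4092954)) = 2*(-4224518*(-1/4092954)) = 2*(2112259/2046477) = 4224518/2046477 ≈ 2.0643)
(4220560 + 2187885)/(Z + 4651837) = (4220560 + 2187885)/(4224518/2046477 + 4651837) = 6408445/(9519881652767/2046477) = 6408445*(2046477/9519881652767) = 13114735298265/9519881652767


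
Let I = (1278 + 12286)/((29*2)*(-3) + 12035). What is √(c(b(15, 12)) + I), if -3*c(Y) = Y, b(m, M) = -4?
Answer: 2*√784035822/35583 ≈ 1.5738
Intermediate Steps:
c(Y) = -Y/3
I = 13564/11861 (I = 13564/(58*(-3) + 12035) = 13564/(-174 + 12035) = 13564/11861 ≈ 1.1436)
√(c(b(15, 12)) + I) = √(-⅓*(-4) + 13564/11861) = √(4/3 + 13564/11861) = √(88136/35583) = 2*√784035822/35583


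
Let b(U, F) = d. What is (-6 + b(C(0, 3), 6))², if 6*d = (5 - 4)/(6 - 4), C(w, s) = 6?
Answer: 5041/144 ≈ 35.007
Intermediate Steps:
d = 1/12 (d = ((5 - 4)/(6 - 4))/6 = (1/2)/6 = (1*(½))/6 = (⅙)*(½) = 1/12 ≈ 0.083333)
b(U, F) = 1/12
(-6 + b(C(0, 3), 6))² = (-6 + 1/12)² = (-71/12)² = 5041/144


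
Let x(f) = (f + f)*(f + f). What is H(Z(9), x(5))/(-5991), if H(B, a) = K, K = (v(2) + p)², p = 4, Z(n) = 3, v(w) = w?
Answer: -12/1997 ≈ -0.0060090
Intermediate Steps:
x(f) = 4*f² (x(f) = (2*f)*(2*f) = 4*f²)
K = 36 (K = (2 + 4)² = 6² = 36)
H(B, a) = 36
H(Z(9), x(5))/(-5991) = 36/(-5991) = 36*(-1/5991) = -12/1997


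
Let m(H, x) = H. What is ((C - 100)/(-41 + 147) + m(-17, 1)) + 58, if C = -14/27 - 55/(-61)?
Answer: 6993793/174582 ≈ 40.060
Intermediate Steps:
C = 631/1647 (C = -14*1/27 - 55*(-1/61) = -14/27 + 55/61 = 631/1647 ≈ 0.38312)
((C - 100)/(-41 + 147) + m(-17, 1)) + 58 = ((631/1647 - 100)/(-41 + 147) - 17) + 58 = (-164069/1647/106 - 17) + 58 = (-164069/1647*1/106 - 17) + 58 = (-164069/174582 - 17) + 58 = -3131963/174582 + 58 = 6993793/174582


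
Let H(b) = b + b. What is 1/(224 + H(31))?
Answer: 1/286 ≈ 0.0034965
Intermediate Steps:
H(b) = 2*b
1/(224 + H(31)) = 1/(224 + 2*31) = 1/(224 + 62) = 1/286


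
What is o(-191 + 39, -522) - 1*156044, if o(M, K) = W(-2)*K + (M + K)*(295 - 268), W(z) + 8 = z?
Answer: -169022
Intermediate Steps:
W(z) = -8 + z
o(M, K) = 17*K + 27*M (o(M, K) = (-8 - 2)*K + (M + K)*(295 - 268) = -10*K + (K + M)*27 = -10*K + (27*K + 27*M) = 17*K + 27*M)
o(-191 + 39, -522) - 1*156044 = (17*(-522) + 27*(-191 + 39)) - 1*156044 = (-8874 + 27*(-152)) - 156044 = (-8874 - 4104) - 156044 = -12978 - 156044 = -169022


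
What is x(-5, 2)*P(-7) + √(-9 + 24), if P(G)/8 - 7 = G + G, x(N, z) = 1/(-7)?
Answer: 8 + √15 ≈ 11.873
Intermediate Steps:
x(N, z) = -⅐
P(G) = 56 + 16*G (P(G) = 56 + 8*(G + G) = 56 + 8*(2*G) = 56 + 16*G)
x(-5, 2)*P(-7) + √(-9 + 24) = -(56 + 16*(-7))/7 + √(-9 + 24) = -(56 - 112)/7 + √15 = -⅐*(-56) + √15 = 8 + √15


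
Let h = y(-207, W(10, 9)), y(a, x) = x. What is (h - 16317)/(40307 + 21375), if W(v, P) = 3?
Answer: -8157/30841 ≈ -0.26449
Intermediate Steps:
h = 3
(h - 16317)/(40307 + 21375) = (3 - 16317)/(40307 + 21375) = -16314/61682 = -16314*1/61682 = -8157/30841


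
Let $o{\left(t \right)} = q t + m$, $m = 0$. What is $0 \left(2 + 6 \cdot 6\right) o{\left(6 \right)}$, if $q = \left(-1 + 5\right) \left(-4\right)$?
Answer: $0$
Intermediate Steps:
$q = -16$ ($q = 4 \left(-4\right) = -16$)
$o{\left(t \right)} = - 16 t$ ($o{\left(t \right)} = - 16 t + 0 = - 16 t$)
$0 \left(2 + 6 \cdot 6\right) o{\left(6 \right)} = 0 \left(2 + 6 \cdot 6\right) \left(\left(-16\right) 6\right) = 0 \left(2 + 36\right) \left(-96\right) = 0 \cdot 38 \left(-96\right) = 0 \left(-96\right) = 0$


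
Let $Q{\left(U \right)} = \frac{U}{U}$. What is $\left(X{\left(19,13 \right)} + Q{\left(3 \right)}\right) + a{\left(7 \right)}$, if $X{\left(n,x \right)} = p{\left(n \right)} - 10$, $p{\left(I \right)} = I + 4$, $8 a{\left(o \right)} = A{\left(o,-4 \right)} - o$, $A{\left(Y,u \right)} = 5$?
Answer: $\frac{55}{4} \approx 13.75$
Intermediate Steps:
$a{\left(o \right)} = \frac{5}{8} - \frac{o}{8}$ ($a{\left(o \right)} = \frac{5 - o}{8} = \frac{5}{8} - \frac{o}{8}$)
$p{\left(I \right)} = 4 + I$
$Q{\left(U \right)} = 1$
$X{\left(n,x \right)} = -6 + n$ ($X{\left(n,x \right)} = \left(4 + n\right) - 10 = -6 + n$)
$\left(X{\left(19,13 \right)} + Q{\left(3 \right)}\right) + a{\left(7 \right)} = \left(\left(-6 + 19\right) + 1\right) + \left(\frac{5}{8} - \frac{7}{8}\right) = \left(13 + 1\right) + \left(\frac{5}{8} - \frac{7}{8}\right) = 14 - \frac{1}{4} = \frac{55}{4}$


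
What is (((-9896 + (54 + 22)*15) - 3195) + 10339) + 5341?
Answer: 3729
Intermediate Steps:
(((-9896 + (54 + 22)*15) - 3195) + 10339) + 5341 = (((-9896 + 76*15) - 3195) + 10339) + 5341 = (((-9896 + 1140) - 3195) + 10339) + 5341 = ((-8756 - 3195) + 10339) + 5341 = (-11951 + 10339) + 5341 = -1612 + 5341 = 3729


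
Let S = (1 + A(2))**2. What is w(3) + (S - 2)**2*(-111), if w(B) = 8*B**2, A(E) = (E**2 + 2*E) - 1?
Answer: -426612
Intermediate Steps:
A(E) = -1 + E**2 + 2*E
S = 64 (S = (1 + (-1 + 2**2 + 2*2))**2 = (1 + (-1 + 4 + 4))**2 = (1 + 7)**2 = 8**2 = 64)
w(3) + (S - 2)**2*(-111) = 8*3**2 + (64 - 2)**2*(-111) = 8*9 + 62**2*(-111) = 72 + 3844*(-111) = 72 - 426684 = -426612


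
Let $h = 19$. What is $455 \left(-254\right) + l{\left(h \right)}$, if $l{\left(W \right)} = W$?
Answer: $-115551$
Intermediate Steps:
$455 \left(-254\right) + l{\left(h \right)} = 455 \left(-254\right) + 19 = -115570 + 19 = -115551$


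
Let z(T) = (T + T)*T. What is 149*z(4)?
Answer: 4768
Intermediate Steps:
z(T) = 2*T² (z(T) = (2*T)*T = 2*T²)
149*z(4) = 149*(2*4²) = 149*(2*16) = 149*32 = 4768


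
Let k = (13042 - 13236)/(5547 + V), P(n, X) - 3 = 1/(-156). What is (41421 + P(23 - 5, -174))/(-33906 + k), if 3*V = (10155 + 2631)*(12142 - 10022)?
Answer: -58424150855141/47820818044896 ≈ -1.2217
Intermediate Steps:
V = 9035440 (V = ((10155 + 2631)*(12142 - 10022))/3 = (12786*2120)/3 = (⅓)*27106320 = 9035440)
P(n, X) = 467/156 (P(n, X) = 3 + 1/(-156) = 3 - 1/156 = 467/156)
k = -194/9040987 (k = (13042 - 13236)/(5547 + 9035440) = -194/9040987 ≈ -2.1458e-5)
(41421 + P(23 - 5, -174))/(-33906 + k) = (41421 + 467/156)/(-33906 - 194/9040987) = 6462143/(156*(-306543705416/9040987)) = (6462143/156)*(-9040987/306543705416) = -58424150855141/47820818044896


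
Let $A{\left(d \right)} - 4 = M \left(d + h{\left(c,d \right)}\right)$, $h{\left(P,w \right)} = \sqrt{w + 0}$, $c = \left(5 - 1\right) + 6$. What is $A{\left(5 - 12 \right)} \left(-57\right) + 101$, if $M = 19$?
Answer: $7454 - 1083 i \sqrt{7} \approx 7454.0 - 2865.3 i$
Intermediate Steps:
$c = 10$ ($c = 4 + 6 = 10$)
$h{\left(P,w \right)} = \sqrt{w}$
$A{\left(d \right)} = 4 + 19 d + 19 \sqrt{d}$ ($A{\left(d \right)} = 4 + 19 \left(d + \sqrt{d}\right) = 4 + \left(19 d + 19 \sqrt{d}\right) = 4 + 19 d + 19 \sqrt{d}$)
$A{\left(5 - 12 \right)} \left(-57\right) + 101 = \left(4 + 19 \left(5 - 12\right) + 19 \sqrt{5 - 12}\right) \left(-57\right) + 101 = \left(4 + 19 \left(-7\right) + 19 \sqrt{-7}\right) \left(-57\right) + 101 = \left(4 - 133 + 19 i \sqrt{7}\right) \left(-57\right) + 101 = \left(-129 + 19 i \sqrt{7}\right) \left(-57\right) + 101 = \left(7353 - 1083 i \sqrt{7}\right) + 101 = 7454 - 1083 i \sqrt{7}$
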